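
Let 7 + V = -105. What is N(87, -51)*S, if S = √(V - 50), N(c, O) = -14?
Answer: -126*I*√2 ≈ -178.19*I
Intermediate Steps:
V = -112 (V = -7 - 105 = -112)
S = 9*I*√2 (S = √(-112 - 50) = √(-162) = 9*I*√2 ≈ 12.728*I)
N(87, -51)*S = -126*I*√2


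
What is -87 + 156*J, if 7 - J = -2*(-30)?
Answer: -8355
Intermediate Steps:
J = -53 (J = 7 - (-2)*(-30) = 7 - 1*60 = 7 - 60 = -53)
-87 + 156*J = -87 + 156*(-53) = -87 - 8268 = -8355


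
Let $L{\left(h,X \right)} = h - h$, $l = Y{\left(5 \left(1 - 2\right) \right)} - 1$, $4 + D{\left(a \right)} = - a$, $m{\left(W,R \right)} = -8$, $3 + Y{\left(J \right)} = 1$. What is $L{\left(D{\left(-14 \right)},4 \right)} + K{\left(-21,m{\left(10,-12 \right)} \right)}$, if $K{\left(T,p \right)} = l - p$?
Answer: $5$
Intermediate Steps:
$Y{\left(J \right)} = -2$ ($Y{\left(J \right)} = -3 + 1 = -2$)
$D{\left(a \right)} = -4 - a$
$l = -3$ ($l = -2 - 1 = -3$)
$L{\left(h,X \right)} = 0$
$K{\left(T,p \right)} = -3 - p$
$L{\left(D{\left(-14 \right)},4 \right)} + K{\left(-21,m{\left(10,-12 \right)} \right)} = 0 - -5 = 0 + \left(-3 + 8\right) = 0 + 5 = 5$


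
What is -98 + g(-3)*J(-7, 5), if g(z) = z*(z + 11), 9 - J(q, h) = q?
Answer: -482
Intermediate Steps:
J(q, h) = 9 - q
g(z) = z*(11 + z)
-98 + g(-3)*J(-7, 5) = -98 + (-3*(11 - 3))*(9 - 1*(-7)) = -98 + (-3*8)*(9 + 7) = -98 - 24*16 = -98 - 384 = -482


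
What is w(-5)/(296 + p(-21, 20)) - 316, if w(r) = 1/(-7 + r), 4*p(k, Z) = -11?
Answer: -1112005/3519 ≈ -316.00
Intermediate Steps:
p(k, Z) = -11/4 (p(k, Z) = (¼)*(-11) = -11/4)
w(-5)/(296 + p(-21, 20)) - 316 = 1/((-7 - 5)*(296 - 11/4)) - 316 = 1/((-12)*(1173/4)) - 316 = -1/12*4/1173 - 316 = -1/3519 - 316 = -1112005/3519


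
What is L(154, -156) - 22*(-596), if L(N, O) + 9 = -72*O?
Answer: 24335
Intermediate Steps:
L(N, O) = -9 - 72*O
L(154, -156) - 22*(-596) = (-9 - 72*(-156)) - 22*(-596) = (-9 + 11232) - 1*(-13112) = 11223 + 13112 = 24335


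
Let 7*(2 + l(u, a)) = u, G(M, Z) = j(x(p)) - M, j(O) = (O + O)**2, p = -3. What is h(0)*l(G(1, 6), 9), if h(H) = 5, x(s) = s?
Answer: 15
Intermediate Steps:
j(O) = 4*O**2 (j(O) = (2*O)**2 = 4*O**2)
G(M, Z) = 36 - M (G(M, Z) = 4*(-3)**2 - M = 4*9 - M = 36 - M)
l(u, a) = -2 + u/7
h(0)*l(G(1, 6), 9) = 5*(-2 + (36 - 1*1)/7) = 5*(-2 + (36 - 1)/7) = 5*(-2 + (1/7)*35) = 5*(-2 + 5) = 5*3 = 15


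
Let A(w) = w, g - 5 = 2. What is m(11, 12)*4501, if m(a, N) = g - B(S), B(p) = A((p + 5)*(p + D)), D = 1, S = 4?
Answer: -171038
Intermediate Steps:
g = 7 (g = 5 + 2 = 7)
B(p) = (1 + p)*(5 + p) (B(p) = (p + 5)*(p + 1) = (5 + p)*(1 + p) = (1 + p)*(5 + p))
m(a, N) = -38 (m(a, N) = 7 - (5 + 4² + 6*4) = 7 - (5 + 16 + 24) = 7 - 1*45 = 7 - 45 = -38)
m(11, 12)*4501 = -38*4501 = -171038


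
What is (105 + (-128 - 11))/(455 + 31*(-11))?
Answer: -17/57 ≈ -0.29825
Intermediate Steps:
(105 + (-128 - 11))/(455 + 31*(-11)) = (105 - 139)/(455 - 341) = -34/114 = -34*1/114 = -17/57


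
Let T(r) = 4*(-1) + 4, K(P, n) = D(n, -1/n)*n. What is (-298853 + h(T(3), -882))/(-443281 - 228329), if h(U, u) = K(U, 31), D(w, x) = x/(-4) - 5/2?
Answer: 1195721/2686440 ≈ 0.44510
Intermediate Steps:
D(w, x) = -5/2 - x/4 (D(w, x) = x*(-¼) - 5*½ = -x/4 - 5/2 = -5/2 - x/4)
K(P, n) = n*(-5/2 + 1/(4*n)) (K(P, n) = (-5/2 - (-1)/(4*n))*n = (-5/2 + 1/(4*n))*n = n*(-5/2 + 1/(4*n)))
T(r) = 0 (T(r) = -4 + 4 = 0)
h(U, u) = -309/4 (h(U, u) = ¼ - 5/2*31 = ¼ - 155/2 = -309/4)
(-298853 + h(T(3), -882))/(-443281 - 228329) = (-298853 - 309/4)/(-443281 - 228329) = -1195721/4/(-671610) = -1195721/4*(-1/671610) = 1195721/2686440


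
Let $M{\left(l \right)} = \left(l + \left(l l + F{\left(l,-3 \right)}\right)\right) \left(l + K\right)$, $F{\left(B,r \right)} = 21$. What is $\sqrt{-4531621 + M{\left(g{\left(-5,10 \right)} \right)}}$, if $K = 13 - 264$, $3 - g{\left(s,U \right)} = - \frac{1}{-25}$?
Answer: $\frac{2 i \sqrt{17733348694}}{125} \approx 2130.7 i$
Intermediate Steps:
$g{\left(s,U \right)} = \frac{74}{25}$ ($g{\left(s,U \right)} = 3 - - \frac{1}{-25} = 3 - \left(-1\right) \left(- \frac{1}{25}\right) = 3 - \frac{1}{25} = \frac{74}{25}$)
$K = -251$ ($K = 13 - 264 = -251$)
$M{\left(l \right)} = \left(-251 + l\right) \left(21 + l + l^{2}\right)$ ($M{\left(l \right)} = \left(l + \left(l l + 21\right)\right) \left(l - 251\right) = \left(l + \left(l^{2} + 21\right)\right) \left(-251 + l\right) = \left(l + \left(21 + l^{2}\right)\right) \left(-251 + l\right) = \left(21 + l + l^{2}\right) \left(-251 + l\right) = \left(-251 + l\right) \left(21 + l + l^{2}\right)$)
$\sqrt{-4531621 + M{\left(g{\left(-5,10 \right)} \right)}} = \sqrt{-4531621 - \left(\frac{29759}{5} - \frac{405224}{15625} + \frac{10952}{5}\right)} = \sqrt{-4531621 - \frac{126816651}{15625}} = \sqrt{- \frac{70933394776}{15625}} = \frac{2 i \sqrt{17733348694}}{125}$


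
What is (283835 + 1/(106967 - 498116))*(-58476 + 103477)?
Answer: 454190087309674/35559 ≈ 1.2773e+10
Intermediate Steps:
(283835 + 1/(106967 - 498116))*(-58476 + 103477) = (283835 + 1/(-391149))*45001 = (283835 - 1/391149)*45001 = (111021776414/391149)*45001 = 454190087309674/35559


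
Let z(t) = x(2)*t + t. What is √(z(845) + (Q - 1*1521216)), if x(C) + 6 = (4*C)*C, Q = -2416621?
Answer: I*√3928542 ≈ 1982.1*I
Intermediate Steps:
x(C) = -6 + 4*C² (x(C) = -6 + (4*C)*C = -6 + 4*C²)
z(t) = 11*t (z(t) = (-6 + 4*2²)*t + t = (-6 + 4*4)*t + t = (-6 + 16)*t + t = 10*t + t = 11*t)
√(z(845) + (Q - 1*1521216)) = √(11*845 + (-2416621 - 1*1521216)) = √(9295 + (-2416621 - 1521216)) = √(9295 - 3937837) = √(-3928542) = I*√3928542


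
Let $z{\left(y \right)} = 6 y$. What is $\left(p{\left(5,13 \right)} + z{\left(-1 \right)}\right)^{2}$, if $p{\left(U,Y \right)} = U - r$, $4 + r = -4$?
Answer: $49$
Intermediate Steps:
$r = -8$ ($r = -4 - 4 = -8$)
$p{\left(U,Y \right)} = 8 + U$ ($p{\left(U,Y \right)} = U - -8 = U + 8 = 8 + U$)
$\left(p{\left(5,13 \right)} + z{\left(-1 \right)}\right)^{2} = \left(\left(8 + 5\right) + 6 \left(-1\right)\right)^{2} = \left(13 - 6\right)^{2} = 7^{2} = 49$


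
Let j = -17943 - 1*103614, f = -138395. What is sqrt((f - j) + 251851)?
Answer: sqrt(235013) ≈ 484.78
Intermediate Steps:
j = -121557 (j = -17943 - 103614 = -121557)
sqrt((f - j) + 251851) = sqrt((-138395 - 1*(-121557)) + 251851) = sqrt((-138395 + 121557) + 251851) = sqrt(-16838 + 251851) = sqrt(235013)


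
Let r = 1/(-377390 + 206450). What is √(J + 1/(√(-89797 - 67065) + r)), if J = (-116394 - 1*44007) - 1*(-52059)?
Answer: √6*√((46547 - 3086663580*I*√156862)/(-1 + 170940*I*√156862)) ≈ 3.8354e-6 - 329.15*I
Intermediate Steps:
r = -1/170940 (r = 1/(-170940) = -1/170940 ≈ -5.8500e-6)
J = -108342 (J = (-116394 - 44007) + 52059 = -160401 + 52059 = -108342)
√(J + 1/(√(-89797 - 67065) + r)) = √(-108342 + 1/(√(-89797 - 67065) - 1/170940)) = √(-108342 + 1/(√(-156862) - 1/170940)) = √(-108342 + 1/(I*√156862 - 1/170940)) = √(-108342 + 1/(-1/170940 + I*√156862))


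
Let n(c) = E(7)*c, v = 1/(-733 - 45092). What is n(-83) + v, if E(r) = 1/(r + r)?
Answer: -3803489/641550 ≈ -5.9286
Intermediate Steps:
E(r) = 1/(2*r)
v = -1/45825 (v = 1/(-45825) = -1/45825 ≈ -2.1822e-5)
n(c) = c/14 (n(c) = ((½)/7)*c = ((½)*(⅐))*c = c/14)
n(-83) + v = (1/14)*(-83) - 1/45825 = -83/14 - 1/45825 = -3803489/641550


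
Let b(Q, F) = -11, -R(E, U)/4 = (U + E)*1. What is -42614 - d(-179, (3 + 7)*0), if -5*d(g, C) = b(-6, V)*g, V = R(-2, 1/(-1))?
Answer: -211101/5 ≈ -42220.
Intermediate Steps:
R(E, U) = -4*E - 4*U (R(E, U) = -4*(U + E) = -4*(E + U) = -4*E - 4*U)
V = 12 (V = -4*(-2) - 4/(-1) = 8 - 4*(-1) = 8 + 4 = 12)
d(g, C) = 11*g/5 (d(g, C) = -(-11)*g/5 = 11*g/5)
-42614 - d(-179, (3 + 7)*0) = -42614 - 11*(-179)/5 = -42614 - 1*(-1969/5) = -42614 + 1969/5 = -211101/5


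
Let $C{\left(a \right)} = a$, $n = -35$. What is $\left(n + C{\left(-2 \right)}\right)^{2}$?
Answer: $1369$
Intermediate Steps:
$\left(n + C{\left(-2 \right)}\right)^{2} = \left(-35 - 2\right)^{2} = \left(-37\right)^{2} = 1369$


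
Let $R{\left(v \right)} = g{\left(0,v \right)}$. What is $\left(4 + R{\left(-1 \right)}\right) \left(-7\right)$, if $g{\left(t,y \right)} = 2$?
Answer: $-42$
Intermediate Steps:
$R{\left(v \right)} = 2$
$\left(4 + R{\left(-1 \right)}\right) \left(-7\right) = \left(4 + 2\right) \left(-7\right) = 6 \left(-7\right) = -42$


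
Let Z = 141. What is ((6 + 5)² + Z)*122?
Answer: 31964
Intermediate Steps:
((6 + 5)² + Z)*122 = ((6 + 5)² + 141)*122 = (11² + 141)*122 = (121 + 141)*122 = 262*122 = 31964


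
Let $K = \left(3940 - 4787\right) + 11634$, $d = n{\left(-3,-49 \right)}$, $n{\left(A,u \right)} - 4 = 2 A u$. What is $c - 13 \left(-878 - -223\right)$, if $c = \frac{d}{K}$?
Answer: $\frac{91851603}{10787} \approx 8515.0$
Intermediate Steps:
$n{\left(A,u \right)} = 4 + 2 A u$
$d = 298$ ($d = 4 + 2 \left(-3\right) \left(-49\right) = 4 + 294 = 298$)
$K = 10787$ ($K = -847 + 11634 = 10787$)
$c = \frac{298}{10787} \approx 0.027626$
$c - 13 \left(-878 - -223\right) = \frac{298}{10787} - 13 \left(-878 - -223\right) = \frac{298}{10787} - 13 \left(-878 + 223\right) = \frac{298}{10787} - -8515 = \frac{298}{10787} + 8515 = \frac{91851603}{10787}$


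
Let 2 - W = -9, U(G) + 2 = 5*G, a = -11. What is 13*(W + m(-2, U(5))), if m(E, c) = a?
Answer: 0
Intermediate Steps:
U(G) = -2 + 5*G
m(E, c) = -11
W = 11 (W = 2 - 1*(-9) = 2 + 9 = 11)
13*(W + m(-2, U(5))) = 13*(11 - 11) = 13*0 = 0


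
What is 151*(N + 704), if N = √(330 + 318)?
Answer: 106304 + 2718*√2 ≈ 1.1015e+5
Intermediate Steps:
N = 18*√2 (N = √648 = 18*√2 ≈ 25.456)
151*(N + 704) = 151*(18*√2 + 704) = 151*(704 + 18*√2) = 106304 + 2718*√2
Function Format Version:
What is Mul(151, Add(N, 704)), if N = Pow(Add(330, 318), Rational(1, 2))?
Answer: Add(106304, Mul(2718, Pow(2, Rational(1, 2)))) ≈ 1.1015e+5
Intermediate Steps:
N = Mul(18, Pow(2, Rational(1, 2))) (N = Pow(648, Rational(1, 2)) = Mul(18, Pow(2, Rational(1, 2))) ≈ 25.456)
Mul(151, Add(N, 704)) = Mul(151, Add(Mul(18, Pow(2, Rational(1, 2))), 704)) = Mul(151, Add(704, Mul(18, Pow(2, Rational(1, 2))))) = Add(106304, Mul(2718, Pow(2, Rational(1, 2))))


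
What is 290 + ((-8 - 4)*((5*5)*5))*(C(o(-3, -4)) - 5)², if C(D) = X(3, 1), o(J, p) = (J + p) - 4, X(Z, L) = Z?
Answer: -5710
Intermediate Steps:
o(J, p) = -4 + J + p
C(D) = 3
290 + ((-8 - 4)*((5*5)*5))*(C(o(-3, -4)) - 5)² = 290 + ((-8 - 4)*((5*5)*5))*(3 - 5)² = 290 - 300*5*(-2)² = 290 - 12*125*4 = 290 - 1500*4 = 290 - 6000 = -5710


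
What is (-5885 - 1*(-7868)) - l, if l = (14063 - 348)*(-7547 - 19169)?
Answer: 366411923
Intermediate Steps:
l = -366409940 (l = 13715*(-26716) = -366409940)
(-5885 - 1*(-7868)) - l = (-5885 - 1*(-7868)) - 1*(-366409940) = (-5885 + 7868) + 366409940 = 1983 + 366409940 = 366411923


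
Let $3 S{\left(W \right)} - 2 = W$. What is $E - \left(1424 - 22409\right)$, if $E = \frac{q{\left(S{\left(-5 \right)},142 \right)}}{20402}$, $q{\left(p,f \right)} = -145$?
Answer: $\frac{428135825}{20402} \approx 20985.0$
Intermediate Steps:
$S{\left(W \right)} = \frac{2}{3} + \frac{W}{3}$
$E = - \frac{145}{20402} \approx -0.0071071$
$E - \left(1424 - 22409\right) = - \frac{145}{20402} - \left(1424 - 22409\right) = - \frac{145}{20402} - -20985 = - \frac{145}{20402} + 20985 = \frac{428135825}{20402}$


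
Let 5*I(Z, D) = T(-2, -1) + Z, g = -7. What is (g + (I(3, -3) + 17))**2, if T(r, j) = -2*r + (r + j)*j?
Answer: 144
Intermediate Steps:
T(r, j) = -2*r + j*(j + r) (T(r, j) = -2*r + (j + r)*j = -2*r + j*(j + r))
I(Z, D) = 7/5 + Z/5 (I(Z, D) = (((-1)**2 - 2*(-2) - 1*(-2)) + Z)/5 = ((1 + 4 + 2) + Z)/5 = (7 + Z)/5 = 7/5 + Z/5)
(g + (I(3, -3) + 17))**2 = (-7 + ((7/5 + (1/5)*3) + 17))**2 = (-7 + ((7/5 + 3/5) + 17))**2 = (-7 + (2 + 17))**2 = (-7 + 19)**2 = 12**2 = 144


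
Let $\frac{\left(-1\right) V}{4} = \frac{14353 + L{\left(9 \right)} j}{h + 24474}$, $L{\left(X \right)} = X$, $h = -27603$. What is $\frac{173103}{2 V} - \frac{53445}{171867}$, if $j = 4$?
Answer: $\frac{31027922392663}{6594651368} \approx 4705.0$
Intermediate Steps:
$V = \frac{57556}{3129}$ ($V = - 4 \frac{14353 + 9 \cdot 4}{-27603 + 24474} = - 4 \frac{14353 + 36}{-3129} = - 4 \cdot 14389 \left(- \frac{1}{3129}\right) = \left(-4\right) \left(- \frac{14389}{3129}\right) = \frac{57556}{3129} \approx 18.394$)
$\frac{173103}{2 V} - \frac{53445}{171867} = \frac{173103}{2 \cdot \frac{57556}{3129}} - \frac{53445}{171867} = \frac{173103}{\frac{115112}{3129}} - \frac{17815}{57289} = 173103 \cdot \frac{3129}{115112} - \frac{17815}{57289} = \frac{541639287}{115112} - \frac{17815}{57289} = \frac{31027922392663}{6594651368}$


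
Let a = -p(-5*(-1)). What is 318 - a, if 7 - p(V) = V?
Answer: 320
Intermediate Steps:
p(V) = 7 - V
a = -2 (a = -(7 - (-5)*(-1)) = -(7 - 1*5) = -(7 - 5) = -1*2 = -2)
318 - a = 318 - 1*(-2) = 318 + 2 = 320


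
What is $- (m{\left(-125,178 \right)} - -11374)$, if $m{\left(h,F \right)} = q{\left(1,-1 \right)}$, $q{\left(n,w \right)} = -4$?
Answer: $-11370$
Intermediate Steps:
$m{\left(h,F \right)} = -4$
$- (m{\left(-125,178 \right)} - -11374) = - (-4 - -11374) = - (-4 + 11374) = \left(-1\right) 11370 = -11370$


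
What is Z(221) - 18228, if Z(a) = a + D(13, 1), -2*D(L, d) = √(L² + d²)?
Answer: -18007 - √170/2 ≈ -18014.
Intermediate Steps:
D(L, d) = -√(L² + d²)/2
Z(a) = a - √170/2 (Z(a) = a - √(13² + 1²)/2 = a - √(169 + 1)/2 = a - √170/2)
Z(221) - 18228 = (221 - √170/2) - 18228 = -18007 - √170/2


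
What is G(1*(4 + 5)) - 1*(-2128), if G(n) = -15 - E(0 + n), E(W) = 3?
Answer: 2110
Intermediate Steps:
G(n) = -18 (G(n) = -15 - 1*3 = -15 - 3 = -18)
G(1*(4 + 5)) - 1*(-2128) = -18 - 1*(-2128) = -18 + 2128 = 2110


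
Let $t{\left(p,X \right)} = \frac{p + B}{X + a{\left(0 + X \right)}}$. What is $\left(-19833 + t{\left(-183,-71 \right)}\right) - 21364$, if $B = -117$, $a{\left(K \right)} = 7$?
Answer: $- \frac{659077}{16} \approx -41192.0$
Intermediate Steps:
$t{\left(p,X \right)} = \frac{-117 + p}{7 + X}$ ($t{\left(p,X \right)} = \frac{p - 117}{X + 7} = \frac{-117 + p}{7 + X}$)
$\left(-19833 + t{\left(-183,-71 \right)}\right) - 21364 = \left(-19833 + \frac{-117 - 183}{7 - 71}\right) - 21364 = \left(-19833 + \frac{1}{-64} \left(-300\right)\right) - 21364 = \left(-19833 - - \frac{75}{16}\right) - 21364 = \left(-19833 + \frac{75}{16}\right) - 21364 = - \frac{317253}{16} - 21364 = - \frac{659077}{16}$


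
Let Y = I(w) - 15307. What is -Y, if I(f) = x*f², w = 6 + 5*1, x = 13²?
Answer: -5142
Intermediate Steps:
x = 169
w = 11 (w = 6 + 5 = 11)
I(f) = 169*f²
Y = 5142 (Y = 169*11² - 15307 = 169*121 - 15307 = 20449 - 15307 = 5142)
-Y = -1*5142 = -5142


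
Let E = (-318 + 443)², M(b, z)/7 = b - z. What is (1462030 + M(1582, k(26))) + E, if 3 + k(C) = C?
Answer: 1488568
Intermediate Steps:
k(C) = -3 + C
M(b, z) = -7*z + 7*b (M(b, z) = 7*(b - z) = -7*z + 7*b)
E = 15625 (E = 125² = 15625)
(1462030 + M(1582, k(26))) + E = (1462030 + (-7*(-3 + 26) + 7*1582)) + 15625 = (1462030 + (-7*23 + 11074)) + 15625 = (1462030 + (-161 + 11074)) + 15625 = (1462030 + 10913) + 15625 = 1472943 + 15625 = 1488568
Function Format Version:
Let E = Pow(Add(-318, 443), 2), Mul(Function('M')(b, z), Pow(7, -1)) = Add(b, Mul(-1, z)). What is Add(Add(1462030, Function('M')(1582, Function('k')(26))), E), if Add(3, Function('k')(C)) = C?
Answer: 1488568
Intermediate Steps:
Function('k')(C) = Add(-3, C)
Function('M')(b, z) = Add(Mul(-7, z), Mul(7, b)) (Function('M')(b, z) = Mul(7, Add(b, Mul(-1, z))) = Add(Mul(-7, z), Mul(7, b)))
E = 15625 (E = Pow(125, 2) = 15625)
Add(Add(1462030, Function('M')(1582, Function('k')(26))), E) = Add(Add(1462030, Add(Mul(-7, Add(-3, 26)), Mul(7, 1582))), 15625) = Add(Add(1462030, Add(Mul(-7, 23), 11074)), 15625) = Add(Add(1462030, Add(-161, 11074)), 15625) = Add(Add(1462030, 10913), 15625) = Add(1472943, 15625) = 1488568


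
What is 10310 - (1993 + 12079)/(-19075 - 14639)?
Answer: 173802706/16857 ≈ 10310.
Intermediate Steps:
10310 - (1993 + 12079)/(-19075 - 14639) = 10310 - 14072/(-33714) = 10310 - 14072*(-1)/33714 = 10310 - 1*(-7036/16857) = 10310 + 7036/16857 = 173802706/16857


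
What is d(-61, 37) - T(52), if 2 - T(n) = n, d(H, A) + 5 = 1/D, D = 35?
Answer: 1576/35 ≈ 45.029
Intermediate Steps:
d(H, A) = -174/35 (d(H, A) = -5 + 1/35 = -174/35)
T(n) = 2 - n
d(-61, 37) - T(52) = -174/35 - (2 - 1*52) = -174/35 - (2 - 52) = -174/35 - 1*(-50) = -174/35 + 50 = 1576/35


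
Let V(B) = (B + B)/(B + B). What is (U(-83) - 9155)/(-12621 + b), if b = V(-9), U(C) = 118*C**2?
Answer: -803747/12620 ≈ -63.688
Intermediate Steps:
V(B) = 1 (V(B) = (2*B)/((2*B)) = (2*B)*(1/(2*B)) = 1)
b = 1
(U(-83) - 9155)/(-12621 + b) = (118*(-83)**2 - 9155)/(-12621 + 1) = (118*6889 - 9155)/(-12620) = (812902 - 9155)*(-1/12620) = 803747*(-1/12620) = -803747/12620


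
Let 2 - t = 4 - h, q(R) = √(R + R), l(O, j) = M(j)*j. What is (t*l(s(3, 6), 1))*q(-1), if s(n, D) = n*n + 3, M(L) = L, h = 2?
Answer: 0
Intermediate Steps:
s(n, D) = 3 + n² (s(n, D) = n² + 3 = 3 + n²)
l(O, j) = j² (l(O, j) = j*j = j²)
q(R) = √2*√R (q(R) = √(2*R) = √2*√R)
t = 0 (t = 2 - (4 - 1*2) = 2 - (4 - 2) = 2 - 1*2 = 2 - 2 = 0)
(t*l(s(3, 6), 1))*q(-1) = (0*1²)*(√2*√(-1)) = (0*1)*(√2*I) = 0*(I*√2) = 0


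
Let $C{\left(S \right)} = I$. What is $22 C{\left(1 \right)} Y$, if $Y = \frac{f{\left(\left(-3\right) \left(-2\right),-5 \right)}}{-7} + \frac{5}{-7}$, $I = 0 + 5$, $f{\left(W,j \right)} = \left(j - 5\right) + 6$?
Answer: $- \frac{110}{7} \approx -15.714$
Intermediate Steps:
$f{\left(W,j \right)} = 1 + j$ ($f{\left(W,j \right)} = \left(-5 + j\right) + 6 = 1 + j$)
$I = 5$
$C{\left(S \right)} = 5$
$Y = - \frac{1}{7}$ ($Y = \frac{1 - 5}{-7} + \frac{5}{-7} = \left(-4\right) \left(- \frac{1}{7}\right) + 5 \left(- \frac{1}{7}\right) = \frac{4}{7} - \frac{5}{7} = - \frac{1}{7} \approx -0.14286$)
$22 C{\left(1 \right)} Y = 22 \cdot 5 \left(- \frac{1}{7}\right) = 110 \left(- \frac{1}{7}\right) = - \frac{110}{7}$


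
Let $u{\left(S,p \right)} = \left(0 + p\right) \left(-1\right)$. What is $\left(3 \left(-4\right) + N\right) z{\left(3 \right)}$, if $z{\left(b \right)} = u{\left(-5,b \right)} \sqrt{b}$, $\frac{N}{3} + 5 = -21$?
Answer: $270 \sqrt{3} \approx 467.65$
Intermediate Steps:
$N = -78$ ($N = -15 + 3 \left(-21\right) = -15 - 63 = -78$)
$u{\left(S,p \right)} = - p$ ($u{\left(S,p \right)} = p \left(-1\right) = - p$)
$z{\left(b \right)} = - b^{\frac{3}{2}}$ ($z{\left(b \right)} = - b \sqrt{b} = - b^{\frac{3}{2}}$)
$\left(3 \left(-4\right) + N\right) z{\left(3 \right)} = \left(3 \left(-4\right) - 78\right) \left(- 3^{\frac{3}{2}}\right) = \left(-12 - 78\right) \left(- 3 \sqrt{3}\right) = - 90 \left(- 3 \sqrt{3}\right) = 270 \sqrt{3}$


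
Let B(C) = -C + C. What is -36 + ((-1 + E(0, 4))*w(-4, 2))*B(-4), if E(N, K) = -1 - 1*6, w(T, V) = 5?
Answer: -36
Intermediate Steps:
E(N, K) = -7 (E(N, K) = -1 - 6 = -7)
B(C) = 0
-36 + ((-1 + E(0, 4))*w(-4, 2))*B(-4) = -36 + ((-1 - 7)*5)*0 = -36 - 8*5*0 = -36 - 40*0 = -36 + 0 = -36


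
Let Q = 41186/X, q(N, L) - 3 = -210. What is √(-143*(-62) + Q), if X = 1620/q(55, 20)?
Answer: √3243010/30 ≈ 60.028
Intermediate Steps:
q(N, L) = -207 (q(N, L) = 3 - 210 = -207)
X = -180/23 (X = 1620/(-207) = 1620*(-1/207) = -180/23 ≈ -7.8261)
Q = -473639/90 (Q = 41186/(-180/23) = 41186*(-23/180) = -473639/90 ≈ -5262.7)
√(-143*(-62) + Q) = √(-143*(-62) - 473639/90) = √(8866 - 473639/90) = √(324301/90) = √3243010/30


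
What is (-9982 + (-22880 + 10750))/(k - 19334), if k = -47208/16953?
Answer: 62477456/54636085 ≈ 1.1435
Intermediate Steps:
k = -15736/5651 (k = -47208*1/16953 = -15736/5651 ≈ -2.7846)
(-9982 + (-22880 + 10750))/(k - 19334) = (-9982 + (-22880 + 10750))/(-15736/5651 - 19334) = (-9982 - 12130)/(-109272170/5651) = -22112*(-5651/109272170) = 62477456/54636085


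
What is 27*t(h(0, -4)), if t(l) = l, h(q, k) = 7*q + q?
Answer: 0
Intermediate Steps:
h(q, k) = 8*q
27*t(h(0, -4)) = 27*(8*0) = 27*0 = 0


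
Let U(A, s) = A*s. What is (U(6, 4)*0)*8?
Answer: 0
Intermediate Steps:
(U(6, 4)*0)*8 = ((6*4)*0)*8 = (24*0)*8 = 0*8 = 0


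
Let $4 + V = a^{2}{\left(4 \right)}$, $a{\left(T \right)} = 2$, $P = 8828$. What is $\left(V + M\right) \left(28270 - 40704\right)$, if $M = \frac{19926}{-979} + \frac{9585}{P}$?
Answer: $\frac{1035273571821}{4321306} \approx 2.3957 \cdot 10^{5}$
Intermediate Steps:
$V = 0$ ($V = -4 + 2^{2} = -4 + 4 = 0$)
$M = - \frac{166523013}{8642612}$ ($M = \frac{19926}{-979} + \frac{9585}{8828} = 19926 \left(- \frac{1}{979}\right) + 9585 \cdot \frac{1}{8828} = - \frac{19926}{979} + \frac{9585}{8828} = - \frac{166523013}{8642612} \approx -19.268$)
$\left(V + M\right) \left(28270 - 40704\right) = \left(0 - \frac{166523013}{8642612}\right) \left(28270 - 40704\right) = \left(- \frac{166523013}{8642612}\right) \left(-12434\right) = \frac{1035273571821}{4321306}$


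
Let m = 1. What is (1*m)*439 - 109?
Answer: 330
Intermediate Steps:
(1*m)*439 - 109 = (1*1)*439 - 109 = 1*439 - 109 = 439 - 109 = 330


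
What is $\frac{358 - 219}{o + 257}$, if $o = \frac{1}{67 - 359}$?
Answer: $\frac{40588}{75043} \approx 0.54086$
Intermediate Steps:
$o = - \frac{1}{292}$ ($o = \frac{1}{-292} = - \frac{1}{292} \approx -0.0034247$)
$\frac{358 - 219}{o + 257} = \frac{358 - 219}{- \frac{1}{292} + 257} = \frac{139}{\frac{75043}{292}} = 139 \cdot \frac{292}{75043} = \frac{40588}{75043}$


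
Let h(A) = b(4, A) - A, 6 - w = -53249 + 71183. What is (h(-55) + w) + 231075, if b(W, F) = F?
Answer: 213147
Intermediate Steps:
w = -17928 (w = 6 - (-53249 + 71183) = 6 - 1*17934 = 6 - 17934 = -17928)
h(A) = 0 (h(A) = A - A = 0)
(h(-55) + w) + 231075 = (0 - 17928) + 231075 = -17928 + 231075 = 213147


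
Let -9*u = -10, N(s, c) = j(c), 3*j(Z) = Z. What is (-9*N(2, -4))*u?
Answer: 40/3 ≈ 13.333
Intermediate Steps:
j(Z) = Z/3
N(s, c) = c/3
u = 10/9 (u = -⅑*(-10) = 10/9 ≈ 1.1111)
(-9*N(2, -4))*u = -3*(-4)*(10/9) = -9*(-4/3)*(10/9) = 12*(10/9) = 40/3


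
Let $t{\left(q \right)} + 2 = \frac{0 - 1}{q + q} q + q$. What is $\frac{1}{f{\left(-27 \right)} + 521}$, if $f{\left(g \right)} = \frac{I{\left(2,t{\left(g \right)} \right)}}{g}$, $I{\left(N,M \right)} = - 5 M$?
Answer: $\frac{54}{27839} \approx 0.0019397$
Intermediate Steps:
$t{\left(q \right)} = - \frac{5}{2} + q$ ($t{\left(q \right)} = -2 + \left(\frac{0 - 1}{q + q} q + q\right) = -2 + \left(- \frac{1}{2 q} q + q\right) = -2 + \left(- \frac{1}{2} + q\right) = - \frac{5}{2} + q$)
$f{\left(g \right)} = \frac{\frac{25}{2} - 5 g}{g}$ ($f{\left(g \right)} = \frac{\left(-5\right) \left(- \frac{5}{2} + g\right)}{g} = \frac{\frac{25}{2} - 5 g}{g}$)
$\frac{1}{f{\left(-27 \right)} + 521} = \frac{1}{\left(-5 + \frac{25}{2 \left(-27\right)}\right) + 521} = \frac{1}{\left(-5 + \frac{25}{2} \left(- \frac{1}{27}\right)\right) + 521} = \frac{1}{\left(-5 - \frac{25}{54}\right) + 521} = \frac{1}{- \frac{295}{54} + 521} = \frac{1}{\frac{27839}{54}} = \frac{54}{27839}$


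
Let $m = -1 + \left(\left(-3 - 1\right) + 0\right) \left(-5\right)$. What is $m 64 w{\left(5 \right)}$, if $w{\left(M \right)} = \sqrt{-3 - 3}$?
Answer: $1216 i \sqrt{6} \approx 2978.6 i$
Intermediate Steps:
$w{\left(M \right)} = i \sqrt{6}$ ($w{\left(M \right)} = \sqrt{-6} = i \sqrt{6}$)
$m = 19$ ($m = -1 + \left(-4 + 0\right) \left(-5\right) = -1 - -20 = -1 + 20 = 19$)
$m 64 w{\left(5 \right)} = 19 \cdot 64 i \sqrt{6} = 1216 i \sqrt{6}$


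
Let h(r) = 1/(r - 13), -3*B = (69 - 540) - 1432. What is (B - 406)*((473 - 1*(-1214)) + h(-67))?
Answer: 18489383/48 ≈ 3.8520e+5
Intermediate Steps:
B = 1903/3 (B = -((69 - 540) - 1432)/3 = -(-471 - 1432)/3 = -⅓*(-1903) = 1903/3 ≈ 634.33)
h(r) = 1/(-13 + r)
(B - 406)*((473 - 1*(-1214)) + h(-67)) = (1903/3 - 406)*((473 - 1*(-1214)) + 1/(-13 - 67)) = 685*((473 + 1214) + 1/(-80))/3 = 685*(1687 - 1/80)/3 = (685/3)*(134959/80) = 18489383/48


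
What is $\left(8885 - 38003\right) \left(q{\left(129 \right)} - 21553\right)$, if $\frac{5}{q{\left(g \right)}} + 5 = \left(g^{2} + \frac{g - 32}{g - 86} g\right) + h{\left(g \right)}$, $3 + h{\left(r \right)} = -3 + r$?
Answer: $\frac{1070024318511}{1705} \approx 6.2758 \cdot 10^{8}$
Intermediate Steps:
$h{\left(r \right)} = -6 + r$ ($h{\left(r \right)} = -3 + \left(-3 + r\right) = -6 + r$)
$q{\left(g \right)} = \frac{5}{-11 + g + g^{2} + \frac{g \left(-32 + g\right)}{-86 + g}}$ ($q{\left(g \right)} = \frac{5}{-5 + \left(\left(g^{2} + \frac{g - 32}{g - 86} g\right) + \left(-6 + g\right)\right)} = \frac{5}{-5 + \left(\left(g^{2} + \frac{-32 + g}{-86 + g} g\right) + \left(-6 + g\right)\right)} = \frac{5}{-5 + \left(\left(g^{2} + \frac{g \left(-32 + g\right)}{-86 + g}\right) + \left(-6 + g\right)\right)} = \frac{5}{-5 + \left(-6 + g + g^{2} + \frac{g \left(-32 + g\right)}{-86 + g}\right)} = \frac{5}{-11 + g + g^{2} + \frac{g \left(-32 + g\right)}{-86 + g}}$)
$\left(8885 - 38003\right) \left(q{\left(129 \right)} - 21553\right) = \left(8885 - 38003\right) \left(\frac{5 \left(-86 + 129\right)}{946 + 129^{3} - 16641 - 84 \cdot 129^{2}} - 21553\right) = - 29118 \left(5 \frac{1}{946 + 2146689 - 16641 - 1397844} \cdot 43 - 21553\right) = - 29118 \left(5 \cdot \frac{1}{733150} \cdot 43 - 21553\right) = - 29118 \left(\frac{1}{3410} - 21553\right) = \left(-29118\right) \left(- \frac{73495729}{3410}\right) = \frac{1070024318511}{1705}$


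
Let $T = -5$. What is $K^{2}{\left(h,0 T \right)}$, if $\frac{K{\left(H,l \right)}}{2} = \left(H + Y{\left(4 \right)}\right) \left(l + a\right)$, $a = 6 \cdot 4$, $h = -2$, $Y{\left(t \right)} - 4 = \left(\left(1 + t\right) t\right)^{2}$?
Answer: $372335616$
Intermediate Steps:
$Y{\left(t \right)} = 4 + t^{2} \left(1 + t\right)^{2}$ ($Y{\left(t \right)} = 4 + \left(\left(1 + t\right) t\right)^{2} = 4 + \left(t \left(1 + t\right)\right)^{2} = 4 + t^{2} \left(1 + t\right)^{2}$)
$a = 24$
$K{\left(H,l \right)} = 2 \left(24 + l\right) \left(404 + H\right)$ ($K{\left(H,l \right)} = 2 \left(H + \left(4 + 4^{2} \left(1 + 4\right)^{2}\right)\right) \left(l + 24\right) = 2 \left(H + \left(4 + 16 \cdot 5^{2}\right)\right) \left(24 + l\right) = 2 \left(H + \left(4 + 16 \cdot 25\right)\right) \left(24 + l\right) = 2 \left(H + \left(4 + 400\right)\right) \left(24 + l\right) = 2 \left(H + 404\right) \left(24 + l\right) = 2 \left(404 + H\right) \left(24 + l\right) = 2 \left(24 + l\right) \left(404 + H\right)$)
$K^{2}{\left(h,0 T \right)} = \left(19392 + 48 \left(-2\right) + 808 \cdot 0 \left(-5\right) + 2 \left(-2\right) 0 \left(-5\right)\right)^{2} = \left(19392 - 96 + 808 \cdot 0 + 2 \left(-2\right) 0\right)^{2} = \left(19392 - 96 + 0 + 0\right)^{2} = 19296^{2} = 372335616$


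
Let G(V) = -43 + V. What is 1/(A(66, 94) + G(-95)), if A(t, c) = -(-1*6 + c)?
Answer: -1/226 ≈ -0.0044248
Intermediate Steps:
A(t, c) = 6 - c (A(t, c) = -(-6 + c) = 6 - c)
1/(A(66, 94) + G(-95)) = 1/((6 - 1*94) + (-43 - 95)) = 1/((6 - 94) - 138) = 1/(-88 - 138) = 1/(-226) = -1/226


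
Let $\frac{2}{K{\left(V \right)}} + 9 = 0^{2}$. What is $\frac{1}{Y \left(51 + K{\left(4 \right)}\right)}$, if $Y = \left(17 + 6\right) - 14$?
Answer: $\frac{1}{457} \approx 0.0021882$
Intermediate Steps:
$Y = 9$ ($Y = 23 - 14 = 9$)
$K{\left(V \right)} = - \frac{2}{9}$ ($K{\left(V \right)} = \frac{2}{-9 + 0^{2}} = \frac{2}{-9 + 0} = \frac{2}{-9} = 2 \left(- \frac{1}{9}\right) = - \frac{2}{9}$)
$\frac{1}{Y \left(51 + K{\left(4 \right)}\right)} = \frac{1}{9 \left(51 - \frac{2}{9}\right)} = \frac{1}{9 \cdot \frac{457}{9}} = \frac{1}{457}$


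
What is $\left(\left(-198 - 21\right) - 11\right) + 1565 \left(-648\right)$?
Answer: $-1014350$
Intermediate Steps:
$\left(\left(-198 - 21\right) - 11\right) + 1565 \left(-648\right) = \left(-219 - 11\right) - 1014120 = -230 - 1014120 = -1014350$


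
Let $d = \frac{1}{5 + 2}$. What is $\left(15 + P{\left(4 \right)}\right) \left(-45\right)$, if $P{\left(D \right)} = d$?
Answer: $- \frac{4770}{7} \approx -681.43$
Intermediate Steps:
$d = \frac{1}{7} \approx 0.14286$
$P{\left(D \right)} = \frac{1}{7}$
$\left(15 + P{\left(4 \right)}\right) \left(-45\right) = \left(15 + \frac{1}{7}\right) \left(-45\right) = \frac{106}{7} \left(-45\right) = - \frac{4770}{7}$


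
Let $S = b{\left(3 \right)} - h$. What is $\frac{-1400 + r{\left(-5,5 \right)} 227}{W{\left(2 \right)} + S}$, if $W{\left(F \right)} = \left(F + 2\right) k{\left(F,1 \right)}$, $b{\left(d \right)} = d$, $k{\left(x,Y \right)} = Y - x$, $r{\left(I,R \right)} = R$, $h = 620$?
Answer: $\frac{265}{621} \approx 0.42673$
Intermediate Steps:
$S = -617$ ($S = 3 - 620 = -617$)
$W{\left(F \right)} = \left(1 - F\right) \left(2 + F\right)$ ($W{\left(F \right)} = \left(F + 2\right) \left(1 - F\right) = \left(2 + F\right) \left(1 - F\right) = \left(1 - F\right) \left(2 + F\right)$)
$\frac{-1400 + r{\left(-5,5 \right)} 227}{W{\left(2 \right)} + S} = \frac{-1400 + 5 \cdot 227}{\left(2 - 2 - 2^{2}\right) - 617} = \frac{-1400 + 1135}{\left(2 - 2 - 4\right) - 617} = - \frac{265}{\left(2 - 2 - 4\right) - 617} = - \frac{265}{-4 - 617} = - \frac{265}{-621} = \left(-265\right) \left(- \frac{1}{621}\right) = \frac{265}{621}$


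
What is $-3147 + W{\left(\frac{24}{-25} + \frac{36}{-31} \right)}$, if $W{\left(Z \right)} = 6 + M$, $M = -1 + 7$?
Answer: $-3135$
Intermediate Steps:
$M = 6$
$W{\left(Z \right)} = 12$ ($W{\left(Z \right)} = 6 + 6 = 12$)
$-3147 + W{\left(\frac{24}{-25} + \frac{36}{-31} \right)} = -3147 + 12 = -3135$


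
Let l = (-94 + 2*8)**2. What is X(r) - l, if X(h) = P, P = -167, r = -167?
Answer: -6251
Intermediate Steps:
X(h) = -167
l = 6084 (l = (-94 + 16)**2 = (-78)**2 = 6084)
X(r) - l = -167 - 1*6084 = -167 - 6084 = -6251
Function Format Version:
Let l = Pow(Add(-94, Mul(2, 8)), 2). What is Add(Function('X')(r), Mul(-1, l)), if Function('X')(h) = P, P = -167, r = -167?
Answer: -6251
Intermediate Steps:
Function('X')(h) = -167
l = 6084 (l = Pow(Add(-94, 16), 2) = Pow(-78, 2) = 6084)
Add(Function('X')(r), Mul(-1, l)) = Add(-167, Mul(-1, 6084)) = Add(-167, -6084) = -6251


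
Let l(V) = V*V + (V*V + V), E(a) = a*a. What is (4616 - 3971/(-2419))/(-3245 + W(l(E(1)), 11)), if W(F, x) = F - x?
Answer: -11170075/7869007 ≈ -1.4195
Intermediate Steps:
E(a) = a²
l(V) = V + 2*V² (l(V) = V² + (V² + V) = V² + (V + V²) = V + 2*V²)
(4616 - 3971/(-2419))/(-3245 + W(l(E(1)), 11)) = (4616 - 3971/(-2419))/(-3245 + (1²*(1 + 2*1²) - 1*11)) = (4616 - 3971*(-1/2419))/(-3245 + (1*(1 + 2*1) - 11)) = (4616 + 3971/2419)/(-3245 + (1*(1 + 2) - 11)) = 11170075/(2419*(-3245 + (1*3 - 11))) = 11170075/(2419*(-3245 + (3 - 11))) = 11170075/(2419*(-3245 - 8)) = (11170075/2419)/(-3253) = (11170075/2419)*(-1/3253) = -11170075/7869007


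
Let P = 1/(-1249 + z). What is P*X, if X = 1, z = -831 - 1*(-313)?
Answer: -1/1767 ≈ -0.00056593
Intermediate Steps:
z = -518 (z = -831 + 313 = -518)
P = -1/1767 (P = 1/(-1249 - 518) = 1/(-1767) = -1/1767 ≈ -0.00056593)
P*X = -1/1767*1 = -1/1767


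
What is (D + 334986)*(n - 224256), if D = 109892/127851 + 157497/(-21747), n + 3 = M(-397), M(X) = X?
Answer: -3670836421998562352/48778521 ≈ -7.5255e+10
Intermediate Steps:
n = -400 (n = -3 - 397 = -400)
D = -5915442541/926791899 (D = 109892*(1/127851) + 157497*(-1/21747) = 109892/127851 - 52499/7249 = -5915442541/926791899 ≈ -6.3827)
(D + 334986)*(n - 224256) = (-5915442541/926791899 + 334986)*(-400 - 224256) = (310456395635873/926791899)*(-224656) = -3670836421998562352/48778521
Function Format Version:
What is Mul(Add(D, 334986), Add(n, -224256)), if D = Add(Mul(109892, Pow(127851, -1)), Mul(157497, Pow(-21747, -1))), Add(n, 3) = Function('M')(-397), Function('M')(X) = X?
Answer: Rational(-3670836421998562352, 48778521) ≈ -7.5255e+10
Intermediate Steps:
n = -400 (n = Add(-3, -397) = -400)
D = Rational(-5915442541, 926791899) (D = Add(Mul(109892, Rational(1, 127851)), Mul(157497, Rational(-1, 21747))) = Add(Rational(109892, 127851), Rational(-52499, 7249)) = Rational(-5915442541, 926791899) ≈ -6.3827)
Mul(Add(D, 334986), Add(n, -224256)) = Mul(Add(Rational(-5915442541, 926791899), 334986), Add(-400, -224256)) = Mul(Rational(310456395635873, 926791899), -224656) = Rational(-3670836421998562352, 48778521)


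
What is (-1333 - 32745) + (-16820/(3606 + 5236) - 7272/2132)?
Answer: -80313680562/2356393 ≈ -34083.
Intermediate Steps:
(-1333 - 32745) + (-16820/(3606 + 5236) - 7272/2132) = -34078 + (-16820/8842 - 7272*1/2132) = -34078 + (-16820*1/8842 - 1818/533) = -34078 + (-8410/4421 - 1818/533) = -34078 - 12519908/2356393 = -80313680562/2356393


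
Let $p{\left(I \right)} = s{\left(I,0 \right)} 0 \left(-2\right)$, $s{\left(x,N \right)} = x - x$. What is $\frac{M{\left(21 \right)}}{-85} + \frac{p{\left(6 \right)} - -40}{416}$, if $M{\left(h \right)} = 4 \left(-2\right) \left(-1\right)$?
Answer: $\frac{9}{4420} \approx 0.0020362$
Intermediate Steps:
$s{\left(x,N \right)} = 0$
$M{\left(h \right)} = 8$ ($M{\left(h \right)} = \left(-8\right) \left(-1\right) = 8$)
$p{\left(I \right)} = 0$ ($p{\left(I \right)} = 0 \cdot 0 \left(-2\right) = 0 \left(-2\right) = 0$)
$\frac{M{\left(21 \right)}}{-85} + \frac{p{\left(6 \right)} - -40}{416} = \frac{8}{-85} + \frac{0 - -40}{416} = 8 \left(- \frac{1}{85}\right) + \left(0 + 40\right) \frac{1}{416} = - \frac{8}{85} + 40 \cdot \frac{1}{416} = - \frac{8}{85} + \frac{5}{52} = \frac{9}{4420}$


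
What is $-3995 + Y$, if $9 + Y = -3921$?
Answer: $-7925$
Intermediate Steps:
$Y = -3930$ ($Y = -9 - 3921 = -3930$)
$-3995 + Y = -3995 - 3930 = -7925$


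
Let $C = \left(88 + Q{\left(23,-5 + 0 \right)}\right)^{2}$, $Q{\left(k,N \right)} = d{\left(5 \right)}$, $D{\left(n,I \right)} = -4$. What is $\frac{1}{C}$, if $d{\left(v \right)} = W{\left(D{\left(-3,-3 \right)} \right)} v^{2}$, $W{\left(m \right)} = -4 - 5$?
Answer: $\frac{1}{18769} \approx 5.3279 \cdot 10^{-5}$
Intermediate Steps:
$W{\left(m \right)} = -9$ ($W{\left(m \right)} = -4 - 5 = -9$)
$d{\left(v \right)} = - 9 v^{2}$
$Q{\left(k,N \right)} = -225$ ($Q{\left(k,N \right)} = - 9 \cdot 5^{2} = \left(-9\right) 25 = -225$)
$C = 18769$ ($C = \left(88 - 225\right)^{2} = \left(-137\right)^{2} = 18769$)
$\frac{1}{C} = \frac{1}{18769}$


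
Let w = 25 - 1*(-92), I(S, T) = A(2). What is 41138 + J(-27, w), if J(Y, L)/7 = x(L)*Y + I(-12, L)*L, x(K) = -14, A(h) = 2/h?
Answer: 44603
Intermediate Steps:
I(S, T) = 1 (I(S, T) = 2/2 = 2*(½) = 1)
w = 117 (w = 25 + 92 = 117)
J(Y, L) = -98*Y + 7*L (J(Y, L) = 7*(-14*Y + 1*L) = 7*(-14*Y + L) = 7*(L - 14*Y) = -98*Y + 7*L)
41138 + J(-27, w) = 41138 + (-98*(-27) + 7*117) = 41138 + (2646 + 819) = 41138 + 3465 = 44603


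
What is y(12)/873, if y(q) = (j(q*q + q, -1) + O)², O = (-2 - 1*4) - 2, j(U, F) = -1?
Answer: 9/97 ≈ 0.092783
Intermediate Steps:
O = -8 (O = (-2 - 4) - 2 = -6 - 2 = -8)
y(q) = 81 (y(q) = (-1 - 8)² = (-9)² = 81)
y(12)/873 = 81/873 = 81*(1/873) = 9/97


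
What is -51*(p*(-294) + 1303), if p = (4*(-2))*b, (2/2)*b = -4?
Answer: 413355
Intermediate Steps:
b = -4
p = 32 (p = (4*(-2))*(-4) = -8*(-4) = 32)
-51*(p*(-294) + 1303) = -51*(32*(-294) + 1303) = -51*(-9408 + 1303) = -51*(-8105) = 413355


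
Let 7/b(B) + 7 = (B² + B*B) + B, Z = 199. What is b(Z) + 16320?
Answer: 185101441/11342 ≈ 16320.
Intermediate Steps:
b(B) = 7/(-7 + B + 2*B²) (b(B) = 7/(-7 + ((B² + B*B) + B)) = 7/(-7 + ((B² + B²) + B)) = 7/(-7 + (2*B² + B)) = 7/(-7 + (B + 2*B²)) = 7/(-7 + B + 2*B²))
b(Z) + 16320 = 7/(-7 + 199 + 2*199²) + 16320 = 7/(-7 + 199 + 2*39601) + 16320 = 7/(-7 + 199 + 79202) + 16320 = 7/79394 + 16320 = 7*(1/79394) + 16320 = 1/11342 + 16320 = 185101441/11342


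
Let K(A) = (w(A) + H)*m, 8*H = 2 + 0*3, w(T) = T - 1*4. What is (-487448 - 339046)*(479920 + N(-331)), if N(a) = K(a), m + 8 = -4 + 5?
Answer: -797175365091/2 ≈ -3.9859e+11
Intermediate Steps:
w(T) = -4 + T (w(T) = T - 4 = -4 + T)
m = -7 (m = -8 + (-4 + 5) = -8 + 1 = -7)
H = 1/4 (H = (2 + 0*3)/8 = (2 + 0)/8 = (1/8)*2 = 1/4 ≈ 0.25000)
K(A) = 105/4 - 7*A (K(A) = ((-4 + A) + 1/4)*(-7) = (-15/4 + A)*(-7) = 105/4 - 7*A)
N(a) = 105/4 - 7*a
(-487448 - 339046)*(479920 + N(-331)) = (-487448 - 339046)*(479920 + (105/4 - 7*(-331))) = -826494*(479920 + (105/4 + 2317)) = -826494*(479920 + 9373/4) = -826494*1929053/4 = -797175365091/2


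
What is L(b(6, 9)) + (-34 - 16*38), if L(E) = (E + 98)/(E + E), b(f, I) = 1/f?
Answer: -695/2 ≈ -347.50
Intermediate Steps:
L(E) = (98 + E)/(2*E) (L(E) = (98 + E)/((2*E)) = (98 + E)*(1/(2*E)) = (98 + E)/(2*E))
L(b(6, 9)) + (-34 - 16*38) = (98 + 1/6)/(2*(1/6)) + (-34 - 16*38) = (98 + ⅙)/(2*(⅙)) + (-34 - 608) = (½)*6*(589/6) - 642 = 589/2 - 642 = -695/2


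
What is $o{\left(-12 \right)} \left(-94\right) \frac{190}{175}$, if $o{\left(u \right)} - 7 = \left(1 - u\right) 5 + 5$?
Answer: $- \frac{39292}{5} \approx -7858.4$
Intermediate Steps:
$o{\left(u \right)} = 17 - 5 u$ ($o{\left(u \right)} = 7 + \left(\left(1 - u\right) 5 + 5\right) = 7 + \left(\left(5 - 5 u\right) + 5\right) = 7 - \left(-10 + 5 u\right) = 17 - 5 u$)
$o{\left(-12 \right)} \left(-94\right) \frac{190}{175} = \left(17 - -60\right) \left(-94\right) \frac{190}{175} = \left(17 + 60\right) \left(-94\right) 190 \cdot \frac{1}{175} = 77 \left(-94\right) \frac{38}{35} = \left(-7238\right) \frac{38}{35} = - \frac{39292}{5}$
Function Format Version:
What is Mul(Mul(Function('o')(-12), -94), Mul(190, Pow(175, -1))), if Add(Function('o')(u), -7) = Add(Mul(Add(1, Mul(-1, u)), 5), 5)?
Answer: Rational(-39292, 5) ≈ -7858.4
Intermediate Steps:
Function('o')(u) = Add(17, Mul(-5, u)) (Function('o')(u) = Add(7, Add(Mul(Add(1, Mul(-1, u)), 5), 5)) = Add(7, Add(Add(5, Mul(-5, u)), 5)) = Add(7, Add(10, Mul(-5, u))) = Add(17, Mul(-5, u)))
Mul(Mul(Function('o')(-12), -94), Mul(190, Pow(175, -1))) = Mul(Mul(Add(17, Mul(-5, -12)), -94), Mul(190, Pow(175, -1))) = Mul(Mul(Add(17, 60), -94), Mul(190, Rational(1, 175))) = Mul(Mul(77, -94), Rational(38, 35)) = Mul(-7238, Rational(38, 35)) = Rational(-39292, 5)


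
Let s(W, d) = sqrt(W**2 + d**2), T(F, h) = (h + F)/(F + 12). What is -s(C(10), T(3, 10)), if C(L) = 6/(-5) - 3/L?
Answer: -sqrt(2701)/30 ≈ -1.7324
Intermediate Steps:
C(L) = -6/5 - 3/L (C(L) = 6*(-1/5) - 3/L = -6/5 - 3/L)
T(F, h) = (F + h)/(12 + F)
-s(C(10), T(3, 10)) = -sqrt((-6/5 - 3/10)**2 + ((3 + 10)/(12 + 3))**2) = -sqrt((-6/5 - 3*1/10)**2 + (13/15)**2) = -sqrt((-6/5 - 3/10)**2 + ((1/15)*13)**2) = -sqrt((-3/2)**2 + (13/15)**2) = -sqrt(9/4 + 169/225) = -sqrt(2701/900) = -sqrt(2701)/30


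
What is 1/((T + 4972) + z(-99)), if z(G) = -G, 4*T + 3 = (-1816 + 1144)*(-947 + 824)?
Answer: 4/102937 ≈ 3.8859e-5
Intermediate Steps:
T = 82653/4 (T = -¾ + ((-1816 + 1144)*(-947 + 824))/4 = -¾ + (-672*(-123))/4 = -¾ + (¼)*82656 = -¾ + 20664 = 82653/4 ≈ 20663.)
1/((T + 4972) + z(-99)) = 1/((82653/4 + 4972) - 1*(-99)) = 1/(102541/4 + 99) = 1/(102937/4) = 4/102937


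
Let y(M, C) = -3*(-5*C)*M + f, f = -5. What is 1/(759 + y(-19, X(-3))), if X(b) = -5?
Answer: 1/2179 ≈ 0.00045893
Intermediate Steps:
y(M, C) = -5 + 15*C*M (y(M, C) = -3*(-5*C)*M - 5 = -(-15)*C*M - 5 = 15*C*M - 5 = -5 + 15*C*M)
1/(759 + y(-19, X(-3))) = 1/(759 + (-5 + 15*(-5)*(-19))) = 1/(759 + (-5 + 1425)) = 1/(759 + 1420) = 1/2179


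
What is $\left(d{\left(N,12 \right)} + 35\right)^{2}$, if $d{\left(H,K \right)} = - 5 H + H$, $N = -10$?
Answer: $5625$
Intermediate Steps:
$d{\left(H,K \right)} = - 4 H$
$\left(d{\left(N,12 \right)} + 35\right)^{2} = \left(\left(-4\right) \left(-10\right) + 35\right)^{2} = \left(40 + 35\right)^{2} = 75^{2} = 5625$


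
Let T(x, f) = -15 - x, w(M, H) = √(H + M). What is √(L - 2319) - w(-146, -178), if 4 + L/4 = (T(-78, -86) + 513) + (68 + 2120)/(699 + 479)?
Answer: I*(-10602 + √8177087)/589 ≈ -13.145*I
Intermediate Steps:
L = 1352008/589 (L = -16 + 4*(((-15 - 1*(-78)) + 513) + (68 + 2120)/(699 + 479)) = -16 + 4*(((-15 + 78) + 513) + 2188/1178) = -16 + 4*((63 + 513) + 2188*(1/1178)) = -16 + 4*(576 + 1094/589) = -16 + 4*(340358/589) = -16 + 1361432/589 = 1352008/589 ≈ 2295.4)
√(L - 2319) - w(-146, -178) = √(1352008/589 - 2319) - √(-178 - 146) = √(-13883/589) - √(-324) = I*√8177087/589 - 18*I = -18*I + I*√8177087/589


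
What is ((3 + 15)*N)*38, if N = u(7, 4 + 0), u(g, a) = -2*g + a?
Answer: -6840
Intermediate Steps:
u(g, a) = a - 2*g
N = -10 (N = (4 + 0) - 2*7 = 4 - 14 = -10)
((3 + 15)*N)*38 = ((3 + 15)*(-10))*38 = (18*(-10))*38 = -180*38 = -6840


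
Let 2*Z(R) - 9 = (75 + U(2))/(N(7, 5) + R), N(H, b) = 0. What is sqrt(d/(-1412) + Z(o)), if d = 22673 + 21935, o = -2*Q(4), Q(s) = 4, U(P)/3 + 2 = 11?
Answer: I*sqrt(66724766)/1412 ≈ 5.7851*I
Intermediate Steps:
U(P) = 27 (U(P) = -6 + 3*11 = -6 + 33 = 27)
o = -8 (o = -2*4 = -8)
Z(R) = 9/2 + 51/R (Z(R) = 9/2 + ((75 + 27)/(0 + R))/2 = 9/2 + (102/R)/2 = 9/2 + 51/R)
d = 44608
sqrt(d/(-1412) + Z(o)) = sqrt(44608/(-1412) + (9/2 + 51/(-8))) = sqrt(44608*(-1/1412) + (9/2 + 51*(-1/8))) = sqrt(-11152/353 + (9/2 - 51/8)) = sqrt(-11152/353 - 15/8) = sqrt(-94511/2824) = I*sqrt(66724766)/1412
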